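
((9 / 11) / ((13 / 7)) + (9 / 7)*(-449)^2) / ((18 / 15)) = 216217440 / 1001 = 216001.44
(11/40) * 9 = 99/40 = 2.48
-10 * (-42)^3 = 740880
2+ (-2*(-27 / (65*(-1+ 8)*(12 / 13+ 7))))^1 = 2.01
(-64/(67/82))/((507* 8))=-656/33969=-0.02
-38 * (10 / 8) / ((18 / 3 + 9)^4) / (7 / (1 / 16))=-19 / 2268000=-0.00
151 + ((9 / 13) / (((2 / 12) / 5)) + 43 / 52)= 8975 / 52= 172.60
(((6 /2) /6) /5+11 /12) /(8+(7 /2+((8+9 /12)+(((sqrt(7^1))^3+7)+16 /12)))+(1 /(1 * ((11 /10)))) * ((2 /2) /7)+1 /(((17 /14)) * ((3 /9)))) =7822566983 /155306073673- 8779876644 * sqrt(7) /776530368365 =0.02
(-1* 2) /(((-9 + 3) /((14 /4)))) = 7 /6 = 1.17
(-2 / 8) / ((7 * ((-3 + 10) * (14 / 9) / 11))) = -99 / 2744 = -0.04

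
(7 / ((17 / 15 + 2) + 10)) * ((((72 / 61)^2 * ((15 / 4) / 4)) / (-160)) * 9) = -229635 / 5864296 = -0.04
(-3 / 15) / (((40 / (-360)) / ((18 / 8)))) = 81 / 20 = 4.05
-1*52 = -52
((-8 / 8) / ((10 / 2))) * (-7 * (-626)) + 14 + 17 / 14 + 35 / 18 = -270661 / 315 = -859.24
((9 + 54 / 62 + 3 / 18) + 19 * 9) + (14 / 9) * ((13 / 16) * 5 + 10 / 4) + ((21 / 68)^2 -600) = -58578767 / 143344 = -408.66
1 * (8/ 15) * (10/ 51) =16/ 153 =0.10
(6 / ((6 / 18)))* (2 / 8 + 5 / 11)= 279 / 22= 12.68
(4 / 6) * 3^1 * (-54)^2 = 5832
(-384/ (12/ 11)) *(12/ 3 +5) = -3168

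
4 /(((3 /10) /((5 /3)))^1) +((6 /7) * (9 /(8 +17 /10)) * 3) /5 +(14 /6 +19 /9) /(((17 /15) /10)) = 6432172 /103887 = 61.92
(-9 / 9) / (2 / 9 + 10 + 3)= -9 / 119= -0.08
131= 131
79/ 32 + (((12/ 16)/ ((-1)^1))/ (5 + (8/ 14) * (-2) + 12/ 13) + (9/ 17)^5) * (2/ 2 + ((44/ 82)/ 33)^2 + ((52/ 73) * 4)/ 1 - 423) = 2549145613697231/ 50179654667808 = 50.80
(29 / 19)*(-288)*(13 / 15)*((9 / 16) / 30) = -3393 / 475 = -7.14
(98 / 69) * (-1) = -98 / 69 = -1.42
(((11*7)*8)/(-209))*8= -23.58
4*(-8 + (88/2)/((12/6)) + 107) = 484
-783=-783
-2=-2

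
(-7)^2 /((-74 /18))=-441 /37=-11.92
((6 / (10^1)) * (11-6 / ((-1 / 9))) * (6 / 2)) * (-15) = -1755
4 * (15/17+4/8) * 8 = 752/17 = 44.24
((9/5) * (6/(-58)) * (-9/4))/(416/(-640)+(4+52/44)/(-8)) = -5346/16559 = -0.32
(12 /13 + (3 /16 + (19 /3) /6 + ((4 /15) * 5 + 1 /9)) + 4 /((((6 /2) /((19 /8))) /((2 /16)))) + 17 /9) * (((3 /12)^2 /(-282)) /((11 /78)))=-2759 /297792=-0.01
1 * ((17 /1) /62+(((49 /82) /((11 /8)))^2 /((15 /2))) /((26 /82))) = 21209299 /59978490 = 0.35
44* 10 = 440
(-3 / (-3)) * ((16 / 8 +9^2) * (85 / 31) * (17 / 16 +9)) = 1135855 / 496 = 2290.03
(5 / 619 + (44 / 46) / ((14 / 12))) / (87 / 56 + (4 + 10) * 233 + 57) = 660104 / 2647384387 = 0.00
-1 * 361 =-361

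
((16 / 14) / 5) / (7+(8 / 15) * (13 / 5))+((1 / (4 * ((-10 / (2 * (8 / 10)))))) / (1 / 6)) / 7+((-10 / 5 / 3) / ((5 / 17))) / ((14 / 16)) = -857762 / 330225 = -2.60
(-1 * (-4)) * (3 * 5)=60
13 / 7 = 1.86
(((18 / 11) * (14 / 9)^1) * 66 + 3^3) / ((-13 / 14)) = -210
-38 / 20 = -1.90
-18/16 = -9/8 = -1.12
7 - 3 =4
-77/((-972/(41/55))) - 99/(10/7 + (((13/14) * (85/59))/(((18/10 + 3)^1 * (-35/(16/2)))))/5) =-8338806007/119356740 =-69.86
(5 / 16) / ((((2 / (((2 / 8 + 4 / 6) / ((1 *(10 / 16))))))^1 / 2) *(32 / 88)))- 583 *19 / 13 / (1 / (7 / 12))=-618739 / 1248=-495.78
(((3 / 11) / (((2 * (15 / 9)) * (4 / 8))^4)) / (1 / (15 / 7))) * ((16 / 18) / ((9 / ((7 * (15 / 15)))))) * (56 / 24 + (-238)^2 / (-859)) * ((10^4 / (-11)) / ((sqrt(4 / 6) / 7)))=1101535680 * sqrt(6) / 103939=25959.46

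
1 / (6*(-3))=-1 / 18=-0.06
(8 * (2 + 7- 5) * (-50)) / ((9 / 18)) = -3200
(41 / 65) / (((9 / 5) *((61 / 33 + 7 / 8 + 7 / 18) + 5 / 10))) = 3608 / 37193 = 0.10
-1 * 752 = -752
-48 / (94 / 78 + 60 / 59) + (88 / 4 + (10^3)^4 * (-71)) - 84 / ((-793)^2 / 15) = -228286650526998724848118 / 3215304937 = -70999999999999.60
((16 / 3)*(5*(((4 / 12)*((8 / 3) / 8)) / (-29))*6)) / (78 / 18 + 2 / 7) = -1120 / 8439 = -0.13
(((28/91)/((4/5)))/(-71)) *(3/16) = -15/14768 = -0.00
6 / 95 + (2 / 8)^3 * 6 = 477 / 3040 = 0.16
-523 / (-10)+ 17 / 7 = 3831 / 70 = 54.73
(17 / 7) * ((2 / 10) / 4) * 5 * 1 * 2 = 17 / 14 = 1.21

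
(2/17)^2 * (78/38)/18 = 26/16473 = 0.00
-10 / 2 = -5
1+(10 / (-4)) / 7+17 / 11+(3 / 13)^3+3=1759561 / 338338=5.20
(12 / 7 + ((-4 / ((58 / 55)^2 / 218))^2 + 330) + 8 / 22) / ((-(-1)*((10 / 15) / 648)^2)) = 31653482376151133280 / 54460637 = 581217630196.85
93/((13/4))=28.62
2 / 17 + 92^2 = 143890 / 17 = 8464.12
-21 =-21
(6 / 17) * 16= 96 / 17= 5.65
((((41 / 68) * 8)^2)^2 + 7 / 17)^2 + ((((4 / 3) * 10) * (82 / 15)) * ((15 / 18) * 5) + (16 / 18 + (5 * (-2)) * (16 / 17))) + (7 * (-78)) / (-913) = 50517666698803122673 / 171959396678091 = 293776.72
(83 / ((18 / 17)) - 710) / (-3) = 11369 / 54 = 210.54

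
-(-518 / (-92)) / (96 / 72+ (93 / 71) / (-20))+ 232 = 28268066 / 124223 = 227.56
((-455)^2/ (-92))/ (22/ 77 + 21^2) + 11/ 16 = -5015183/ 1136752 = -4.41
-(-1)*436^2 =190096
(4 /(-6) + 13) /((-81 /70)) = -2590 /243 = -10.66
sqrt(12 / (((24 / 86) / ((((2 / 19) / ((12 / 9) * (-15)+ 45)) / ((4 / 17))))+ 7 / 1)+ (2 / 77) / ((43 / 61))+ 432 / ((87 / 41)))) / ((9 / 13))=26 * sqrt(1808259939242295) / 3323349495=0.33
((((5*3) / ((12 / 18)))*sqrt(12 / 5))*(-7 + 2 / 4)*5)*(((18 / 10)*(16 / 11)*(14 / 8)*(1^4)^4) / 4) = -7371*sqrt(15) / 22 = -1297.63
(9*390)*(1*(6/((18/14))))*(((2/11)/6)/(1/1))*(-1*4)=-21840/11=-1985.45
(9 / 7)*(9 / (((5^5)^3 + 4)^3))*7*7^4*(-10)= -72030 / 1052655905243699197470205801507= -0.00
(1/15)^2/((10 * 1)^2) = 1/22500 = 0.00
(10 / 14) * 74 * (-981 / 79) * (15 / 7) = -5444550 / 3871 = -1406.50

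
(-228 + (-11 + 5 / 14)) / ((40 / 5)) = -3341 / 112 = -29.83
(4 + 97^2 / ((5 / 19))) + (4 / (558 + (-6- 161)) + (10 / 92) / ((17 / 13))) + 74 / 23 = 139827507 / 3910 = 35761.51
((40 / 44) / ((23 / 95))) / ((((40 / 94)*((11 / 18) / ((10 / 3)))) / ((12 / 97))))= 1607400 / 269951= 5.95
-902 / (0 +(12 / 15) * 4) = -2255 / 8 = -281.88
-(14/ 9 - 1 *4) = 22/ 9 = 2.44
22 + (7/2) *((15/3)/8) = 387/16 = 24.19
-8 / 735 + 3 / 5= 433 / 735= 0.59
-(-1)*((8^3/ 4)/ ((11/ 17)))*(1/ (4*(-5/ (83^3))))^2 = 44463890778184/ 275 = 161686875557.03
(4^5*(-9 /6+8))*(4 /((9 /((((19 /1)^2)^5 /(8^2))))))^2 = 977339309896194913027245626 /81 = 12065917406125863123793160.00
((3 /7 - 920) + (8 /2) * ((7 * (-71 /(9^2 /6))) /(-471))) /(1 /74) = -6055530778 /89019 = -68025.15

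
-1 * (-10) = 10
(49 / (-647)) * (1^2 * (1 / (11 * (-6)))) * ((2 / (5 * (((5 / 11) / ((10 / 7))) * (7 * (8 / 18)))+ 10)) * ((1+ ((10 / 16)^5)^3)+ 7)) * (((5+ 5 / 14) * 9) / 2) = 798068076308694135 / 26952917869905575936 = 0.03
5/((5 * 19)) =1/19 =0.05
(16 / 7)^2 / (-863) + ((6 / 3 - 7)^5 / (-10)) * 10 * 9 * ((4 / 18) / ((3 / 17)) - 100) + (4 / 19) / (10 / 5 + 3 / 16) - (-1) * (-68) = -33469657466398 / 12051795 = -2777151.24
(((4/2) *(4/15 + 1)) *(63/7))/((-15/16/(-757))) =460256/25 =18410.24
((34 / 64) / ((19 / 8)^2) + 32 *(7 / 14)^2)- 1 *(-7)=5449 / 361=15.09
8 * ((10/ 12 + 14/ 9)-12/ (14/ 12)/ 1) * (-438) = 581080/ 21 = 27670.48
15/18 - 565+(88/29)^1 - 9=-99203/174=-570.13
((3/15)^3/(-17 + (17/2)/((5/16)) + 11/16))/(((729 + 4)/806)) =0.00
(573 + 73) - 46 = 600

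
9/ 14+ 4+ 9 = 13.64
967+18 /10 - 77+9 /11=49094 /55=892.62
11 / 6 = 1.83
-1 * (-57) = 57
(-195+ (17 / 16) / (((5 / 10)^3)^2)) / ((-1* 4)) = 127 / 4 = 31.75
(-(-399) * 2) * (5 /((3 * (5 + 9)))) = 95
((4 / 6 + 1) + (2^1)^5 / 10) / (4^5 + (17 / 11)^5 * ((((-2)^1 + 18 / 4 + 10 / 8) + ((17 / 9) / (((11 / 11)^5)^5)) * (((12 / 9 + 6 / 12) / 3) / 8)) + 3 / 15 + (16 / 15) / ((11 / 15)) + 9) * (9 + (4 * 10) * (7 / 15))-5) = 0.00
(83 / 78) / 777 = 0.00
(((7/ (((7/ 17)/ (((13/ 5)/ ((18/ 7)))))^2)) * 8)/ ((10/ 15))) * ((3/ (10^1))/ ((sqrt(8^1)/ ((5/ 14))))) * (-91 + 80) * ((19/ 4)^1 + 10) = -3113.02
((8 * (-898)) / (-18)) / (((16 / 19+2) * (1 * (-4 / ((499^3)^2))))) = -131705289016965665531 / 243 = -541997074143891627.70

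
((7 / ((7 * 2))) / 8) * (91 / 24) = 91 / 384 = 0.24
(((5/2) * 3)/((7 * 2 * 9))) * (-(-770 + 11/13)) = 16665/364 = 45.78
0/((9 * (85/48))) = 0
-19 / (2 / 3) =-57 / 2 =-28.50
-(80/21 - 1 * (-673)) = -676.81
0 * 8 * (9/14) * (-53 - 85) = 0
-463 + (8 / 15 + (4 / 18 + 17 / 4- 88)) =-545.99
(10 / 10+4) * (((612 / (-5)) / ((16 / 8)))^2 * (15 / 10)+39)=141429 / 5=28285.80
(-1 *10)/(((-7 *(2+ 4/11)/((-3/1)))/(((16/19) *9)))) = -23760/1729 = -13.74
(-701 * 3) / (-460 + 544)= -701 / 28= -25.04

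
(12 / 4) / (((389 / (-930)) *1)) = -2790 / 389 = -7.17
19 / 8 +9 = 91 / 8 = 11.38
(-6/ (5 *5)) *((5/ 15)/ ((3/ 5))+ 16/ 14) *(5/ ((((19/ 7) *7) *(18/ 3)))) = -107/ 5985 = -0.02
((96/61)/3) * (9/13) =288/793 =0.36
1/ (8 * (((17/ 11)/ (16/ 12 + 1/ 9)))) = 143/ 1224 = 0.12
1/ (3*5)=1/ 15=0.07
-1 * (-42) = 42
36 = 36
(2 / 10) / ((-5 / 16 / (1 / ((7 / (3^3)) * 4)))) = -108 / 175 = -0.62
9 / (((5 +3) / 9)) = 81 / 8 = 10.12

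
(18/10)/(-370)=-9/1850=-0.00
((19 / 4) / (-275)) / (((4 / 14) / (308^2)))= -5734.96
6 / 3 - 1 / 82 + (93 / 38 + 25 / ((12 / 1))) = 60935 / 9348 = 6.52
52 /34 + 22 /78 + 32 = 22417 /663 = 33.81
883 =883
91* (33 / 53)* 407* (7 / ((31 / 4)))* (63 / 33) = 65333268 / 1643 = 39764.62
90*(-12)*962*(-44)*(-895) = -40914244800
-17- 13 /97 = -1662 /97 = -17.13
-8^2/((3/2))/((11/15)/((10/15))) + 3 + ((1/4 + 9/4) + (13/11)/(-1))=-34.47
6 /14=3 /7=0.43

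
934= 934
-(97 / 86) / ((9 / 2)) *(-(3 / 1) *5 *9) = 1455 / 43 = 33.84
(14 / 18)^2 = 49 / 81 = 0.60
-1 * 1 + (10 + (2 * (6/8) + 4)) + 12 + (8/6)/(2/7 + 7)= 8165/306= 26.68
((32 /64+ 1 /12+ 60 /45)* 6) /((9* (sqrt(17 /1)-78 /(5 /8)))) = -11960 /1166853-575* sqrt(17) /7001118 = -0.01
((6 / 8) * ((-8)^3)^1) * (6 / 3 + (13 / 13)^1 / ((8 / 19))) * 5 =-8400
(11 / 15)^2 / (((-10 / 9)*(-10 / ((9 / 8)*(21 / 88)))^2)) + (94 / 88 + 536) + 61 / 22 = 608076407069 / 1126400000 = 539.84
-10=-10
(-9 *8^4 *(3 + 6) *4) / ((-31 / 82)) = 108822528 / 31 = 3510404.13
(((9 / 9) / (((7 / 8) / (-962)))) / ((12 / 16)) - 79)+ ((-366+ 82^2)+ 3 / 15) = 505396 / 105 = 4813.30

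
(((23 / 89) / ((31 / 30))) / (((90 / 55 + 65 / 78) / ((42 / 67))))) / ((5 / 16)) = 6120576 / 30131039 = 0.20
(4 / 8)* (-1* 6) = -3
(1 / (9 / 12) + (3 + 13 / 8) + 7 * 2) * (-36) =-1437 / 2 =-718.50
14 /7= 2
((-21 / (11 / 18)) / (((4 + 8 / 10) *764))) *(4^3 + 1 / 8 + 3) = -0.63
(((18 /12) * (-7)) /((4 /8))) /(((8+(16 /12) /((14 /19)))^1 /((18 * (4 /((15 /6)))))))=-31752 /515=-61.65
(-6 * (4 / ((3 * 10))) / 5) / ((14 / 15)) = -6 / 35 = -0.17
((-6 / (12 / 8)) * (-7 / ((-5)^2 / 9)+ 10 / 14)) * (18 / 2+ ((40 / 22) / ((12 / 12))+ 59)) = 970752 / 1925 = 504.29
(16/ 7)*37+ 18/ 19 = 11374/ 133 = 85.52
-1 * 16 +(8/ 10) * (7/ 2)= -66/ 5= -13.20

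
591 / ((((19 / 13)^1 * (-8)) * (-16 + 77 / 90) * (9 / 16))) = 5.93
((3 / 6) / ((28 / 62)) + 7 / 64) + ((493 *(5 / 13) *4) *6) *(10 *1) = 45508.91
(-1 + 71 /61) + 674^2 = 27710846 /61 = 454276.16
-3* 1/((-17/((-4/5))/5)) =-0.71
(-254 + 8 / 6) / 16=-379 / 24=-15.79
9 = 9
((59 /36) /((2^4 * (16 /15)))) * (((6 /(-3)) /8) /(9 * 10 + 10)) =-59 /245760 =-0.00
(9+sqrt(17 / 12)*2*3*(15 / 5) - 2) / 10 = 7 / 10+3*sqrt(51) / 10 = 2.84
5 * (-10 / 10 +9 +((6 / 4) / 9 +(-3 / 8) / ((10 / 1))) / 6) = 11551 / 288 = 40.11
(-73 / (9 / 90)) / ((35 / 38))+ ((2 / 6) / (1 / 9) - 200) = -989.57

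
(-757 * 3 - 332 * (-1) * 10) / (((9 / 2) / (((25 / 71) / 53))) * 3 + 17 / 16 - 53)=419600 / 792033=0.53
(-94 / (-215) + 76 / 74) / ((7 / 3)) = 4992 / 7955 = 0.63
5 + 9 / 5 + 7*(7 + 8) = 559 / 5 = 111.80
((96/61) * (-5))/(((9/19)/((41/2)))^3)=-9454582780/14823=-637831.94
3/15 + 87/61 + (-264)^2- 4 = 69693.63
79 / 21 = 3.76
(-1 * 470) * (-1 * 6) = 2820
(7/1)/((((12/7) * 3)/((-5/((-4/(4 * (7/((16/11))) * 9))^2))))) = -13073445/1024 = -12767.04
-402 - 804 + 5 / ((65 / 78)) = -1200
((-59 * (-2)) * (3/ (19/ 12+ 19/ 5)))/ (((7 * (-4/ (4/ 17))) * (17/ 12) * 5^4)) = -50976/ 81678625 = -0.00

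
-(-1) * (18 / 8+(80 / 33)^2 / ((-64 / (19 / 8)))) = 8851 / 4356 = 2.03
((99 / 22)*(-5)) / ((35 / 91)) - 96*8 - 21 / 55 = -90957 / 110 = -826.88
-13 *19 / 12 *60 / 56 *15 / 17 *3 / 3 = -18525 / 952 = -19.46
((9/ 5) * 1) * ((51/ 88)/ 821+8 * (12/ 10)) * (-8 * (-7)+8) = 1106.00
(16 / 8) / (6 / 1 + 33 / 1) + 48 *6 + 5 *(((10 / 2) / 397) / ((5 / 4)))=4460678 / 15483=288.10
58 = 58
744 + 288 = 1032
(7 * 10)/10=7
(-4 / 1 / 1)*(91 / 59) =-364 / 59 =-6.17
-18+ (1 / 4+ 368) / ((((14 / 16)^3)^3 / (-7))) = -49529444754 / 5764801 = -8591.70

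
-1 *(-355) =355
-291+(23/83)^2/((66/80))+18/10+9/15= -327941491/1136685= -288.51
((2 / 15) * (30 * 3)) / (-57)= -4 / 19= -0.21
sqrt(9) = 3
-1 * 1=-1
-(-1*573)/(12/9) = 1719/4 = 429.75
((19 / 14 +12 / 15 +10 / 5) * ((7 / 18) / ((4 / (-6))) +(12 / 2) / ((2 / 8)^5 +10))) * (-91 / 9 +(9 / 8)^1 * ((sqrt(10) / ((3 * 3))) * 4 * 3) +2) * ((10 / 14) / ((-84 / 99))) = 14452321 / 30655968 - 1781793 * sqrt(10) / 20437312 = 0.20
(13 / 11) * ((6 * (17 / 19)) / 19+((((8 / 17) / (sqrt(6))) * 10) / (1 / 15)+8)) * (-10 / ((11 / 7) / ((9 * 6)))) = -9828000 * sqrt(6) / 2057 - 146928600 / 43681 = -15066.92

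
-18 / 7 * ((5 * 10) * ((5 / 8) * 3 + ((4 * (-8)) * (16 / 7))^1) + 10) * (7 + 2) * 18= 72531855 / 49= 1480241.94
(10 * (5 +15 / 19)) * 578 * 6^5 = 260209515.79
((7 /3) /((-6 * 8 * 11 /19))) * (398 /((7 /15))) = -18905 /264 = -71.61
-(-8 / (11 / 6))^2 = -2304 / 121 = -19.04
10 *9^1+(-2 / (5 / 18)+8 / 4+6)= 454 / 5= 90.80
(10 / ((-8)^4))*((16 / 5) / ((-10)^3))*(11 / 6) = -11 / 768000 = -0.00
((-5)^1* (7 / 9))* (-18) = 70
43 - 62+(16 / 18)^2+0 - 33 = -4148 / 81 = -51.21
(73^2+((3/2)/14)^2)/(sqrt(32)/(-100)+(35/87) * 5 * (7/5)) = 790571642625 * sqrt(2)/29400381808+1135878796875/600007792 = 1931.13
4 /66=2 /33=0.06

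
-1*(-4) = 4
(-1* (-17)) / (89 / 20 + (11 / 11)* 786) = 340 / 15809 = 0.02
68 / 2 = 34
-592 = -592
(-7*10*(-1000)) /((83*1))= 70000 /83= 843.37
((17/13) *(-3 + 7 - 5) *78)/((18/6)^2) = -34/3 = -11.33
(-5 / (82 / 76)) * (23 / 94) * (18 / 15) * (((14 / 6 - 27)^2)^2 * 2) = -52416534848 / 52029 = -1007448.44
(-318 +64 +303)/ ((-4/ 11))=-539/ 4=-134.75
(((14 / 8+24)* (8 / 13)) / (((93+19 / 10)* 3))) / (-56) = -515 / 518154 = -0.00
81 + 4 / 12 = 244 / 3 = 81.33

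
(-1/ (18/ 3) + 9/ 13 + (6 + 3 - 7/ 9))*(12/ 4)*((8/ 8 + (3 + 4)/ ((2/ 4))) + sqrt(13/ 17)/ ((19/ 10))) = 405.73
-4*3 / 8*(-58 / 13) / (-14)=-87 / 182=-0.48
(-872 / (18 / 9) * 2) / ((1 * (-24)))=36.33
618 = 618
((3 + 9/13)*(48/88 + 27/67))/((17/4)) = 134208/162877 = 0.82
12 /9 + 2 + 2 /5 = 56 /15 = 3.73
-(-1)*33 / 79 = 33 / 79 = 0.42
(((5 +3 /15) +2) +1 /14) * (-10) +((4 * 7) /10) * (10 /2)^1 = -411 /7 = -58.71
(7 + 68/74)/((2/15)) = 4395/74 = 59.39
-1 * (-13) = 13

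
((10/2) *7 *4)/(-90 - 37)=-140/127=-1.10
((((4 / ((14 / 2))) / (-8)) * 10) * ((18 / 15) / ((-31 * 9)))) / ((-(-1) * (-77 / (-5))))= 10 / 50127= 0.00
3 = 3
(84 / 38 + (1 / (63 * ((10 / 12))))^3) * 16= 777926432 / 21994875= 35.37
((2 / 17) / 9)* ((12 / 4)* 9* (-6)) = -36 / 17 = -2.12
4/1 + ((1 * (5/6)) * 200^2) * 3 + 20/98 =4900206/49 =100004.20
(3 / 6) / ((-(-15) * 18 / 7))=7 / 540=0.01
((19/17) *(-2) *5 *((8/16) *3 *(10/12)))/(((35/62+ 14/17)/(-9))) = 90.58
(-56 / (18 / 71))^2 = 3952144 / 81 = 48791.90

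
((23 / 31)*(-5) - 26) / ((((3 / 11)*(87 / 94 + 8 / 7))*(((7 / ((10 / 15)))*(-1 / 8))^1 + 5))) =-35553056 / 2489269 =-14.28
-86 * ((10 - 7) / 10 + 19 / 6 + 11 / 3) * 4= -36808 / 15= -2453.87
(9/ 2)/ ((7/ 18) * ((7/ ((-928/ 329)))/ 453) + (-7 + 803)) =34051104/ 6023245831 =0.01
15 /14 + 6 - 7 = 1 /14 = 0.07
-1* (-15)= 15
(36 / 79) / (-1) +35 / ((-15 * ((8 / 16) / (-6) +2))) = -3040 / 1817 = -1.67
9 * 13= 117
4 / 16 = 1 / 4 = 0.25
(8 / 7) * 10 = 80 / 7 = 11.43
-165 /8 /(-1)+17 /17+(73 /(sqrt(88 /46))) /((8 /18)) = 173 /8+657 * sqrt(253) /88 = 140.38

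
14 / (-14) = -1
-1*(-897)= 897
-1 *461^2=-212521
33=33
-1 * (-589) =589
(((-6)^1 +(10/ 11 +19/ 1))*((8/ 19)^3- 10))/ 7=-10415934/ 528143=-19.72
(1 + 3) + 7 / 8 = 39 / 8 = 4.88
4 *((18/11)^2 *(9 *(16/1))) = 186624/121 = 1542.35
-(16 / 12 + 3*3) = -31 / 3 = -10.33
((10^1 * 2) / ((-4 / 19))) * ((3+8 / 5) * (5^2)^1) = -10925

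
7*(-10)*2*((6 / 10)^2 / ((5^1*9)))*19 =-532 / 25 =-21.28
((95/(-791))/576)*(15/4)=-475/607488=-0.00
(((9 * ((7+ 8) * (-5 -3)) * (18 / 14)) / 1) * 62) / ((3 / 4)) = -803520 / 7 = -114788.57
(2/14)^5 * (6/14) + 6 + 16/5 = 5411869/588245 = 9.20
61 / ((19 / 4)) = 244 / 19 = 12.84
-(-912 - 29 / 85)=77549 / 85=912.34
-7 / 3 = -2.33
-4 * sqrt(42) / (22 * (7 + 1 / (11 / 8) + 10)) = -2 * sqrt(42) / 195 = -0.07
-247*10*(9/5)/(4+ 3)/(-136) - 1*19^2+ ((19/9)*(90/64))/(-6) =-8152729/22848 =-356.82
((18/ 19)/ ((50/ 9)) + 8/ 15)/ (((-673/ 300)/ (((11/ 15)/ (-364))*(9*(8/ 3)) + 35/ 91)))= -0.11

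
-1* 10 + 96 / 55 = -454 / 55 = -8.25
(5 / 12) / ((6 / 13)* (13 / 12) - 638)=-0.00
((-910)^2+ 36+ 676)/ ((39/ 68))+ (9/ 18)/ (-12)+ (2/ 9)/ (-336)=3550630504/ 2457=1445108.06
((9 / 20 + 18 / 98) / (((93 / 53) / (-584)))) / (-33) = 533922 / 83545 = 6.39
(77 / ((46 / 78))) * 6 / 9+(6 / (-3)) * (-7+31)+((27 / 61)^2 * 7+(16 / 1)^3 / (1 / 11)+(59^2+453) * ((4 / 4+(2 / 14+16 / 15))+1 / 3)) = 23578122869 / 427915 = 55100.01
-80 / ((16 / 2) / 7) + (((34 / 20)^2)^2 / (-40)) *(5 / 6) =-33683521 / 480000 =-70.17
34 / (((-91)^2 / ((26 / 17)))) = 4 / 637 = 0.01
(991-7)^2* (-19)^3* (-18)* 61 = 7292112158592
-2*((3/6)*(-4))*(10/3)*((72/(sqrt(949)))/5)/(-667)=-192*sqrt(949)/632983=-0.01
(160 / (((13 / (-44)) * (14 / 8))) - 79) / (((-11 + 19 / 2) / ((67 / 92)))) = 789461 / 4186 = 188.60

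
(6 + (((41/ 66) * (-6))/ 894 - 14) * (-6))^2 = 21771297601/ 2686321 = 8104.50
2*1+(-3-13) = -14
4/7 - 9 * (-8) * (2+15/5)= 2524/7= 360.57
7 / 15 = 0.47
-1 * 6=-6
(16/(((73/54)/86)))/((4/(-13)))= -241488/73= -3308.05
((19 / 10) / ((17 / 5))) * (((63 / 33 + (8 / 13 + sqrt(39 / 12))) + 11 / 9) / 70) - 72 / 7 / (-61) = 19 * sqrt(13) / 4760 + 18547229 / 93423330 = 0.21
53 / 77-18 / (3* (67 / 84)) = -35257 / 5159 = -6.83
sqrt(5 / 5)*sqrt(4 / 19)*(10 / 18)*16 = 160*sqrt(19) / 171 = 4.08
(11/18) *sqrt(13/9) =11 *sqrt(13)/54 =0.73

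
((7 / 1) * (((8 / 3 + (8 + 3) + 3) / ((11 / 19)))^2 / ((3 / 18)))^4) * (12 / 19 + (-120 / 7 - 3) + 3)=-70657954320747011.38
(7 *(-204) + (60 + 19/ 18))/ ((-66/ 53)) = 1304065/ 1188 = 1097.70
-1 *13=-13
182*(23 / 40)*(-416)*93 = -20243496 / 5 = -4048699.20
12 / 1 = 12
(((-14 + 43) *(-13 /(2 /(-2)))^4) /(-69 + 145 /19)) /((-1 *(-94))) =-15737111 /109604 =-143.58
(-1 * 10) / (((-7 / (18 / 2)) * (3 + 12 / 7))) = 30 / 11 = 2.73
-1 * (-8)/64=1/8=0.12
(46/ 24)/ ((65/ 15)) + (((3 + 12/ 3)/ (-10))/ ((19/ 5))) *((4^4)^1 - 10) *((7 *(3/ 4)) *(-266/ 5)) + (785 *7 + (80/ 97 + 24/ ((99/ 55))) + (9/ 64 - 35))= 21949197227/ 1210560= 18131.44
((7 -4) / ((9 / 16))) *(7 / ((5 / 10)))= 224 / 3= 74.67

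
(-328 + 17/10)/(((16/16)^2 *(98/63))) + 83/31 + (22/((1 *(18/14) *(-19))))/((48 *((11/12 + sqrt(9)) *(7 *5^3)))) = -180582754999/872014500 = -207.09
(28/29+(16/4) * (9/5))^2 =66.68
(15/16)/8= 15/128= 0.12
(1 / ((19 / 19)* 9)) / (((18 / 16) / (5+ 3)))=64 / 81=0.79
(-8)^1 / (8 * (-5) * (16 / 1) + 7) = 0.01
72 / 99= 8 / 11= 0.73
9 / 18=1 / 2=0.50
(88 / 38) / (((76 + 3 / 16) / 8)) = 5632 / 23161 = 0.24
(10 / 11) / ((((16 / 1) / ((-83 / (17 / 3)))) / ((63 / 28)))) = -11205 / 5984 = -1.87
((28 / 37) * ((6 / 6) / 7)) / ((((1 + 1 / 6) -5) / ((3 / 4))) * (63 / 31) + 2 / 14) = -0.01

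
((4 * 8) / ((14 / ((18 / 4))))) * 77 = 792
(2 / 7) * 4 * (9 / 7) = 72 / 49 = 1.47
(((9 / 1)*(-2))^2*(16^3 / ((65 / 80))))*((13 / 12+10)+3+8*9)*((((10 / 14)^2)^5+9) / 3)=423435215.66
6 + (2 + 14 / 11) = 102 / 11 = 9.27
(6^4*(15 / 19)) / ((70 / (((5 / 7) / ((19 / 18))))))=174960 / 17689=9.89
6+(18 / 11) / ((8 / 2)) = 141 / 22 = 6.41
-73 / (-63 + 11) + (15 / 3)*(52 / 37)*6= 83821 / 1924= 43.57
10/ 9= 1.11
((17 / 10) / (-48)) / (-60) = 17 / 28800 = 0.00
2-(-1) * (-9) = -7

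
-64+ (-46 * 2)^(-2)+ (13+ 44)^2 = 26957841/8464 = 3185.00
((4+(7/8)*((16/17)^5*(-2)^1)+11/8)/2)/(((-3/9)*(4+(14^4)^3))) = -139121361/1287955973495301313600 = -0.00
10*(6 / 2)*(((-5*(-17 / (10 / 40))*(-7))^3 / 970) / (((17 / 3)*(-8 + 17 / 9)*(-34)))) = -377848800 / 1067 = -354122.59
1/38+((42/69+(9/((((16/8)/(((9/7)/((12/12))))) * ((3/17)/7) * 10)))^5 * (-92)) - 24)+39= -204772998195351249/349600000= -585735120.70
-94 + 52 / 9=-794 / 9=-88.22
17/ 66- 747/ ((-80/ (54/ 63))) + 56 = 593773/ 9240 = 64.26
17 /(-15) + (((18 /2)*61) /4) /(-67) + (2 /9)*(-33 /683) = -2921911 /915220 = -3.19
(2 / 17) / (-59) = -2 / 1003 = -0.00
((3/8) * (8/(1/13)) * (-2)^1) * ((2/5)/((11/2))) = -312/55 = -5.67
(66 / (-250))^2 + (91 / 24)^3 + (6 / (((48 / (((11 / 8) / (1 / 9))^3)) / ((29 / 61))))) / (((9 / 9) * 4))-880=-336151856608003 / 421632000000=-797.26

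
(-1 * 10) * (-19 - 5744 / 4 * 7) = 100710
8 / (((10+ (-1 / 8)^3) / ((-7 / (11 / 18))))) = -516096 / 56309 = -9.17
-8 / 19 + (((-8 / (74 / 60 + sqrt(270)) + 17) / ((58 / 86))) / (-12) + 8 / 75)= -96638777783 / 39941604300 + 77400 * sqrt(30) / 7007299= -2.36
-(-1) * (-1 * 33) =-33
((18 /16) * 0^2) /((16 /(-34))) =0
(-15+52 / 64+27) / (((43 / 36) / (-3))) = -5535 / 172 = -32.18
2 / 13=0.15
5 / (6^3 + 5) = 5 / 221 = 0.02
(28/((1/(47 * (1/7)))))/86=94/43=2.19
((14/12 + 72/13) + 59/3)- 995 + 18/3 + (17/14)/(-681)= -59655143/61971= -962.63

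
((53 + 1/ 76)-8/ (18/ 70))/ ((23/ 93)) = 464411/ 5244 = 88.56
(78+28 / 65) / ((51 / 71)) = 361958 / 3315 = 109.19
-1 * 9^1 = -9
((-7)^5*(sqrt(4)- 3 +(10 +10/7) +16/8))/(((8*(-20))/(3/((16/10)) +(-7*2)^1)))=-20262039/1280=-15829.72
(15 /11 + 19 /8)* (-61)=-20069 /88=-228.06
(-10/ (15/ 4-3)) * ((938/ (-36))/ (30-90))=-469/ 81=-5.79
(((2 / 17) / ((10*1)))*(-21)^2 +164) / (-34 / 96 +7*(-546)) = -0.04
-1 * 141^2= -19881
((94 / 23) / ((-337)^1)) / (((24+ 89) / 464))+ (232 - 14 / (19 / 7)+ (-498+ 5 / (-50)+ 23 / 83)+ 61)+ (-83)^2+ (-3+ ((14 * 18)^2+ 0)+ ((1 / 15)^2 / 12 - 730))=259002346674786581 / 3729337067700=69449.97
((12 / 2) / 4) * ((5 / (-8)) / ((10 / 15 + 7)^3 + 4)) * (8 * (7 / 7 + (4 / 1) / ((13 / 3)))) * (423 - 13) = -83025 / 6383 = -13.01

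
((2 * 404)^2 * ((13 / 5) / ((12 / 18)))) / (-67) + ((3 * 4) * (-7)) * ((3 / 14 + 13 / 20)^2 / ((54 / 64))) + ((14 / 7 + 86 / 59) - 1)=-237050515939 / 6225975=-38074.44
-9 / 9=-1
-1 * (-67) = 67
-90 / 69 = -30 / 23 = -1.30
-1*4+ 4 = 0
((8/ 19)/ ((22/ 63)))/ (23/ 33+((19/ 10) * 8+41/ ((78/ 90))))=24570/ 1287953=0.02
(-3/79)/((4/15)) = -45/316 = -0.14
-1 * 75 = -75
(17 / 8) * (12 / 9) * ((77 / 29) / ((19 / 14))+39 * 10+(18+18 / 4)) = 7764427 / 6612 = 1174.29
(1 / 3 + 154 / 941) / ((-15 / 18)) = -2806 / 4705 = -0.60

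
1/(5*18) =1/90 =0.01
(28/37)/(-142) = -14/2627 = -0.01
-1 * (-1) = 1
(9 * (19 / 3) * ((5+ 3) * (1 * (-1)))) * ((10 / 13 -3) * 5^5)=41325000 / 13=3178846.15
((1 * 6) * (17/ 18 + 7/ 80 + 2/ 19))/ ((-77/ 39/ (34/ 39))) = -264469/ 87780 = -3.01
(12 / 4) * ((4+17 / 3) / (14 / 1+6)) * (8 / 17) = 58 / 85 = 0.68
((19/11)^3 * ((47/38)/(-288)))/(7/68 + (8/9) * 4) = -288439/47681744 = -0.01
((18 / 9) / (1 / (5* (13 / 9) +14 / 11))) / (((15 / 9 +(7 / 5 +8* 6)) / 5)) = 21025 / 12639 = 1.66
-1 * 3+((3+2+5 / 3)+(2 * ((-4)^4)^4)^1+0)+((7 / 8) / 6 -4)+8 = 137438953597 / 16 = 8589934599.81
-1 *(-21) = 21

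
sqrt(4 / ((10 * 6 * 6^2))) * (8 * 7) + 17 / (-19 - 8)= -17 / 27 + 28 * sqrt(15) / 45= 1.78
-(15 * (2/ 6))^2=-25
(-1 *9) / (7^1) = -9 / 7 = -1.29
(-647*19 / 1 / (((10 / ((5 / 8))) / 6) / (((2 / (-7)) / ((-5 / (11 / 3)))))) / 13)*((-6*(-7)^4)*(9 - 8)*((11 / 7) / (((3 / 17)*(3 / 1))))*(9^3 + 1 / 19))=451665729746 / 195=2316234511.52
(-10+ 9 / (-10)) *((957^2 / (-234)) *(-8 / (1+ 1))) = -11091949 / 65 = -170645.37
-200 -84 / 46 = -4642 / 23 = -201.83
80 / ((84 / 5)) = 100 / 21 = 4.76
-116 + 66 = -50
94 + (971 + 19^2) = 1426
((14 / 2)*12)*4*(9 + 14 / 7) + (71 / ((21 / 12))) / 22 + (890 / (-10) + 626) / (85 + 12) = 27660547 / 7469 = 3703.38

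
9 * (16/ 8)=18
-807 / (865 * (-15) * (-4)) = -0.02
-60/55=-12/11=-1.09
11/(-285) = -11/285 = -0.04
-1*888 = -888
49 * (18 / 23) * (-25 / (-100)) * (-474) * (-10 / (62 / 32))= 16722720 / 713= 23454.03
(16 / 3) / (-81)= -16 / 243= -0.07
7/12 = 0.58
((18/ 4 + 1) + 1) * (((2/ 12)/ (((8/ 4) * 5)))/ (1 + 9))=13/ 1200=0.01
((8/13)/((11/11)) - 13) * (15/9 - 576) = 277403/39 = 7112.90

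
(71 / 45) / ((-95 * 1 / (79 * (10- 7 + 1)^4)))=-1435904 / 4275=-335.88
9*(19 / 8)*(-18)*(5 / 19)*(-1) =405 / 4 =101.25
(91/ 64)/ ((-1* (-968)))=91/ 61952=0.00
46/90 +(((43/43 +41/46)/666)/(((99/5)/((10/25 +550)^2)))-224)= -227522827/1263735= -180.04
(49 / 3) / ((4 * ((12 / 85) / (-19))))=-79135 / 144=-549.55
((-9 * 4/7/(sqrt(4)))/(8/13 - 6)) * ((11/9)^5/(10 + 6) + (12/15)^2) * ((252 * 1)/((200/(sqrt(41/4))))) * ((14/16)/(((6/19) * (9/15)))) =4728276293 * sqrt(41)/4199040000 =7.21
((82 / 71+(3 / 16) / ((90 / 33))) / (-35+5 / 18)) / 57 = -0.00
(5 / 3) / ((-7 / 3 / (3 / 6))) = -5 / 14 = -0.36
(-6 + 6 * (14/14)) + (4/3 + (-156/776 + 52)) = 30923/582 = 53.13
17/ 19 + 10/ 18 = 248/ 171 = 1.45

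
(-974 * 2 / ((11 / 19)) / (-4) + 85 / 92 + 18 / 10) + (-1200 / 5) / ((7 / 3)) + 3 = 26354201 / 35420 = 744.05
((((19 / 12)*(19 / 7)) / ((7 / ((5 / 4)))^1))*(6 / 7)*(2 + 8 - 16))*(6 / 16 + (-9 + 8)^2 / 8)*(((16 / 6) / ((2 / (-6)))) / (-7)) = -5415 / 2401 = -2.26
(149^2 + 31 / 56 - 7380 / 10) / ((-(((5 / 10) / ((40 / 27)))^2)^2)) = -75975680000 / 45927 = -1654270.47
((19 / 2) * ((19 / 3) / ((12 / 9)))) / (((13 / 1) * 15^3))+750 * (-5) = -1316249639 / 351000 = -3750.00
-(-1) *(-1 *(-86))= 86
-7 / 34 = -0.21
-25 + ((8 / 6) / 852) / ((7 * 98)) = -10958849 / 438354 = -25.00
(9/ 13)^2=81/ 169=0.48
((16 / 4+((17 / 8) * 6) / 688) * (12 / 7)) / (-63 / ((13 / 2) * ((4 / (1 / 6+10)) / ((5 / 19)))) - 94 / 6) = -24584157 / 79043804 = -0.31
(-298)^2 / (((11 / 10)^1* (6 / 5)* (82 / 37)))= 41071850 / 1353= 30356.13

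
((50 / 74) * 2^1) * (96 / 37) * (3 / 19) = 14400 / 26011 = 0.55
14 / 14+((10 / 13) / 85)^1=223 / 221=1.01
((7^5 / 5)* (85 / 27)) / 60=285719 / 1620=176.37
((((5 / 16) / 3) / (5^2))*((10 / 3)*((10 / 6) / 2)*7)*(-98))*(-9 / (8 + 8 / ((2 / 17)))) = 1715 / 1824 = 0.94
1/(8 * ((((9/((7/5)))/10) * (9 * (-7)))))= -1/324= -0.00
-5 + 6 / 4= -7 / 2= -3.50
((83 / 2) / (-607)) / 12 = -83 / 14568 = -0.01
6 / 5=1.20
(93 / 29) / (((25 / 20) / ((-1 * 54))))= -138.54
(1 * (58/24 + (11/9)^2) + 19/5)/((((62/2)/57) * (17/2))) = 237329/142290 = 1.67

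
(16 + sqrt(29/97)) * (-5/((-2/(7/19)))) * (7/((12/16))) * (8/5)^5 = 3211264 * sqrt(2813)/3455625 + 51380224/35625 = 1491.54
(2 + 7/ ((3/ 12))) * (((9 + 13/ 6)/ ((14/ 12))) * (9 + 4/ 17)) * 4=1262280/ 119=10607.39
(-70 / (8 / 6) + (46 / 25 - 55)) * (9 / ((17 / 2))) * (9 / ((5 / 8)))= -1611.00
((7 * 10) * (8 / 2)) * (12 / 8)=420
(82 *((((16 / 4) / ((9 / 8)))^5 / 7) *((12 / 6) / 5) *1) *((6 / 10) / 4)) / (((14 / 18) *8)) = 64.19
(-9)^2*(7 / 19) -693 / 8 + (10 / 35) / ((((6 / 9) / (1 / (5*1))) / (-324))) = -449829 / 5320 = -84.55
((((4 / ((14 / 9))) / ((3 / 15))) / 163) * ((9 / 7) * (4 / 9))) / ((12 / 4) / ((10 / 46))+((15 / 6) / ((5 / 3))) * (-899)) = -0.00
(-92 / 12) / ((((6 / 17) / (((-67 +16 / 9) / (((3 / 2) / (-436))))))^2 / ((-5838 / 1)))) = 129136097534695.12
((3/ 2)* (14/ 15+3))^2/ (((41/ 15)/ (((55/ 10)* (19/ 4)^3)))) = 787913907/ 104960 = 7506.80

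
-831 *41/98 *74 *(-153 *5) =964379655/49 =19681217.45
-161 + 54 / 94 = -7540 / 47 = -160.43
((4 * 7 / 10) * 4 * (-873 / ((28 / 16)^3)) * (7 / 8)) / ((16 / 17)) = -59364 / 35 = -1696.11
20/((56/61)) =305/14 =21.79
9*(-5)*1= -45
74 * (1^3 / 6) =37 / 3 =12.33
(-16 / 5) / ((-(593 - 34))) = 0.01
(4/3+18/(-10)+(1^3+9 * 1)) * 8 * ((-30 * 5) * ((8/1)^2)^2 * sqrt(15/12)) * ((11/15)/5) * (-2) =103088128 * sqrt(5)/15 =15367470.79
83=83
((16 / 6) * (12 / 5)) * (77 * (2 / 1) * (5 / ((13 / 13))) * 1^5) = 4928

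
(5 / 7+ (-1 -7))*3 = -153 / 7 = -21.86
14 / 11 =1.27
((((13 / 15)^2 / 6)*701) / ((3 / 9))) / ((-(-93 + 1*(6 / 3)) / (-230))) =-209599 / 315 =-665.39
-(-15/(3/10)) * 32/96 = 50/3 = 16.67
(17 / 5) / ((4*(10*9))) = 17 / 1800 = 0.01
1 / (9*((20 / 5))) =1 / 36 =0.03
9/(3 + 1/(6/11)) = 54/29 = 1.86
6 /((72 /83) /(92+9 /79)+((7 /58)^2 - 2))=-12190954344 /4014921457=-3.04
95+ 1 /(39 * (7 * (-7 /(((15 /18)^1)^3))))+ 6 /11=433826201 /4540536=95.55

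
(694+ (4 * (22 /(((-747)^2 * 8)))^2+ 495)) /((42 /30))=7404474768246785 /8718473234268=849.29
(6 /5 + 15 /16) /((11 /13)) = 2.53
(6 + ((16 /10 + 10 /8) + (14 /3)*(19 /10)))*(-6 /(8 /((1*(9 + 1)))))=-1063 /8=-132.88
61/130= 0.47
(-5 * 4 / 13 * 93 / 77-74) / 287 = -75934 / 287287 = -0.26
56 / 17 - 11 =-131 / 17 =-7.71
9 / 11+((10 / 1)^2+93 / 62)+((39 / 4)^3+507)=1081469 / 704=1536.18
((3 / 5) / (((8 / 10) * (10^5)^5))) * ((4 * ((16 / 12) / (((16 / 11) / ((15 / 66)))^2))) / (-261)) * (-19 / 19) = 1 / 26726400000000000000000000000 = 0.00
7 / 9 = 0.78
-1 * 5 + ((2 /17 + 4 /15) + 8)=863 /255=3.38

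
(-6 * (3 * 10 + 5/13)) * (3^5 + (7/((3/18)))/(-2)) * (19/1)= -768973.85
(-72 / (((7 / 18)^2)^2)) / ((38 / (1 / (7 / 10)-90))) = 2343064320 / 319333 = 7337.37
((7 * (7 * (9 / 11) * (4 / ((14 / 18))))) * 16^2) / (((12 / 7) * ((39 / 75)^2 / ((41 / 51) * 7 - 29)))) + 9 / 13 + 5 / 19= -1598042306284 / 600457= -2661376.76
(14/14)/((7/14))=2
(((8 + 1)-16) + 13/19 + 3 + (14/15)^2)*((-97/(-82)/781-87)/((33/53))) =3086102136971/9034725150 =341.58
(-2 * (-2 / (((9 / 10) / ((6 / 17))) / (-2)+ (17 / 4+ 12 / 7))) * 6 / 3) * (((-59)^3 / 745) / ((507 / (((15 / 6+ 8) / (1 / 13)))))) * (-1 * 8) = 2576274176 / 2543281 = 1012.97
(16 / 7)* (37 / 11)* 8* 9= 42624 / 77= 553.56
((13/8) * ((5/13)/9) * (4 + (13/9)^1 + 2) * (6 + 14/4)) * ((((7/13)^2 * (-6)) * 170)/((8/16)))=-2904.91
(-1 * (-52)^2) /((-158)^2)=-676 /6241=-0.11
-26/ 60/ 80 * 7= -91/ 2400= -0.04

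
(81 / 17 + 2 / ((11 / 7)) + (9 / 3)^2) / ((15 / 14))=39368 / 2805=14.03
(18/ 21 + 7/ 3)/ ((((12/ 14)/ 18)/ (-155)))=-10385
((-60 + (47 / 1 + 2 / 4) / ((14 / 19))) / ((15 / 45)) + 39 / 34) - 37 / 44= 17932 / 1309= 13.70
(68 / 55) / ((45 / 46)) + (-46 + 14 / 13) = -43.66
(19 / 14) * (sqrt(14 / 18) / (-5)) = -19 * sqrt(7) / 210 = -0.24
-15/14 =-1.07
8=8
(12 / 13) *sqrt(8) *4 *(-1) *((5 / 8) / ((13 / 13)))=-60 *sqrt(2) / 13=-6.53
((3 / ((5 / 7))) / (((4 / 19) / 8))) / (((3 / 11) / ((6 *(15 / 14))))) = 3762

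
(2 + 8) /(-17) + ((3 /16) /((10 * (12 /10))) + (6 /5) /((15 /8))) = 1833 /27200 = 0.07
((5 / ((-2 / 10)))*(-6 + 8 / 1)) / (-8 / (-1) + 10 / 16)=-400 / 69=-5.80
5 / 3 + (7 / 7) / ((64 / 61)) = 503 / 192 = 2.62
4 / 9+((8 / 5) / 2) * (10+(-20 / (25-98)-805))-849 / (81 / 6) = -458734 / 657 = -698.23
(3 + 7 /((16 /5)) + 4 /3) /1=313 /48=6.52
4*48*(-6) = -1152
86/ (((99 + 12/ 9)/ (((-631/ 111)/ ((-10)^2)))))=-631/ 12950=-0.05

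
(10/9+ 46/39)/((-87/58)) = -536/351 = -1.53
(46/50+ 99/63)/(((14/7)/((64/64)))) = 218/175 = 1.25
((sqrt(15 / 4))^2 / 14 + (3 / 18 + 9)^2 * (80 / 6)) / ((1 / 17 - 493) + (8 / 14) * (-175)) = -1.89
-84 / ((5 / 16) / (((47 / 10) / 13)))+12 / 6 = -30934 / 325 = -95.18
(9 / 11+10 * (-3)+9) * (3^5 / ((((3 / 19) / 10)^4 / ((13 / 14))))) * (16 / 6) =-15044256240000 / 77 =-195379951168.83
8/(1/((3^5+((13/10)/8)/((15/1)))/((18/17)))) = 4957421/2700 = 1836.08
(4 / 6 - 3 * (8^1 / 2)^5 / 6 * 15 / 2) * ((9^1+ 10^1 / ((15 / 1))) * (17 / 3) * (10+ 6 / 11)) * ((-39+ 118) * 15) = -260183096680 / 99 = -2628112087.68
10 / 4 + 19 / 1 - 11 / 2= 16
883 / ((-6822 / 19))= -16777 / 6822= -2.46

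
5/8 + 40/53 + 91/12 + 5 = 17761/1272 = 13.96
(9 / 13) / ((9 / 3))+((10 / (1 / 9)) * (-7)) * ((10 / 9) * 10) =-90997 / 13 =-6999.77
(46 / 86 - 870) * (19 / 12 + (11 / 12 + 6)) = -635579 / 86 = -7390.45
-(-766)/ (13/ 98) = 75068/ 13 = 5774.46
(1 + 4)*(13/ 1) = 65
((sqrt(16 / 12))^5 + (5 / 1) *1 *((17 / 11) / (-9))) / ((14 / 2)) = 0.17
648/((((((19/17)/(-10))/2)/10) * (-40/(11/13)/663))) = 30899880/19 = 1626309.47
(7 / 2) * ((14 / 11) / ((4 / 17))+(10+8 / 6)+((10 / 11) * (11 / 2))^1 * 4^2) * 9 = 134085 / 44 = 3047.39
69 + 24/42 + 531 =600.57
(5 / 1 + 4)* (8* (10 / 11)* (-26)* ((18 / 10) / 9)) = -3744 / 11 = -340.36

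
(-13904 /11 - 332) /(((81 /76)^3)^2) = -102516362002432 /94143178827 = -1088.94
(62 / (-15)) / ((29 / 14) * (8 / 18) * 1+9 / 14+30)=-2604 / 19885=-0.13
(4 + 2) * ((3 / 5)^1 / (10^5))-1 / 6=-124973 / 750000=-0.17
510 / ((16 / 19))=4845 / 8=605.62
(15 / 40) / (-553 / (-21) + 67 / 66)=0.01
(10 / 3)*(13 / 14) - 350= -7285 / 21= -346.90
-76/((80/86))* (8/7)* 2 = -6536/35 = -186.74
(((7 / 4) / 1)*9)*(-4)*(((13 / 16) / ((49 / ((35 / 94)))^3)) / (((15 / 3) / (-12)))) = 8775 / 162794464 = 0.00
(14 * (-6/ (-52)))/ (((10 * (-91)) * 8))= -3/ 13520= -0.00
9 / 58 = 0.16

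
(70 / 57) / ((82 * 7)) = 5 / 2337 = 0.00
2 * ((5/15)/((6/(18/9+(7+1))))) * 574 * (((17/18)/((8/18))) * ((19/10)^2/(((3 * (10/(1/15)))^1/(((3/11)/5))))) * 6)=1761319/495000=3.56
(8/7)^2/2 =32/49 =0.65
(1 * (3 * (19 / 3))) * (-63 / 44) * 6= -3591 / 22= -163.23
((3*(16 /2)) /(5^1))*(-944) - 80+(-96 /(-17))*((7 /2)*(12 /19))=-7426928 /1615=-4598.72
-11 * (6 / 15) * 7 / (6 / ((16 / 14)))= -88 / 15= -5.87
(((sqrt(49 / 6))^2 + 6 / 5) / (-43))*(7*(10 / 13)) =-1967 / 1677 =-1.17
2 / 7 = 0.29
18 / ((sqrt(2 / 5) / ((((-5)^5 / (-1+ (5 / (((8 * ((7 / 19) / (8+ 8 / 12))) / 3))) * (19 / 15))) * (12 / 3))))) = -9450000 * sqrt(10) / 4609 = -6483.73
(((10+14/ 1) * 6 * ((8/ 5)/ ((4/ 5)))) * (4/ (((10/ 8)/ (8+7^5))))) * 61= 945298944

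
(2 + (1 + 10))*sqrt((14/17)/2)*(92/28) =299*sqrt(119)/119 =27.41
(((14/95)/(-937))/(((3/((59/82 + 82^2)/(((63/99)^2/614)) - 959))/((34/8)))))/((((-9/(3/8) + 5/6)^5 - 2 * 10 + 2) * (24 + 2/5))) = 225628964432208/16172609352623703707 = 0.00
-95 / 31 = -3.06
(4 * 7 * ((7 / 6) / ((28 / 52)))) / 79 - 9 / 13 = 233 / 3081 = 0.08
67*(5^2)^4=26171875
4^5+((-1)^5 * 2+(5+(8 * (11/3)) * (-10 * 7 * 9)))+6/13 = -226883/13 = -17452.54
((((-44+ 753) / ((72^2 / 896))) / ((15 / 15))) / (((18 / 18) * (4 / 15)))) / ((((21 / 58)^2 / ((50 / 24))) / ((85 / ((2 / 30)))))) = 31676790625 / 3402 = 9311225.93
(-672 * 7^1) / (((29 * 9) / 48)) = -25088 / 29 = -865.10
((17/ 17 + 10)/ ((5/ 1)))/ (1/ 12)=132/ 5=26.40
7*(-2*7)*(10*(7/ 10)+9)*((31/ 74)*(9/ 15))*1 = -72912/ 185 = -394.12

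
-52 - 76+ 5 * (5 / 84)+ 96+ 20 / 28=-2603 / 84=-30.99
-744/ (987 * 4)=-0.19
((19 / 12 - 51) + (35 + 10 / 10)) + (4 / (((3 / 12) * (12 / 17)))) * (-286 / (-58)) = 11409 / 116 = 98.35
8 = 8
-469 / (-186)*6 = 469 / 31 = 15.13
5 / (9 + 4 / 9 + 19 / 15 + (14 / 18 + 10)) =225 / 967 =0.23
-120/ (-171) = 40/ 57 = 0.70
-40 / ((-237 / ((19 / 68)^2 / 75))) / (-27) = -361 / 55479330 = -0.00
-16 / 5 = -3.20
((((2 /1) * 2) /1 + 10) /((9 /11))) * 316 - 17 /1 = 48511 /9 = 5390.11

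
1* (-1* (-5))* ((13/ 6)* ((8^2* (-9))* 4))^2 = 124600320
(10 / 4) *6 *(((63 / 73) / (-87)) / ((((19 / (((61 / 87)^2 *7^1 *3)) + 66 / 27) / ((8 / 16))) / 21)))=-1550708145 / 4252913278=-0.36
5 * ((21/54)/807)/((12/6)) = 35/29052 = 0.00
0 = 0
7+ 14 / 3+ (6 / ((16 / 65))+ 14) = 1201 / 24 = 50.04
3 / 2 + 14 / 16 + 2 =35 / 8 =4.38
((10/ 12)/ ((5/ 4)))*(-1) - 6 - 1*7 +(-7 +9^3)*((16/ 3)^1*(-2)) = -7715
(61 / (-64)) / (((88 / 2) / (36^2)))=-4941 / 176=-28.07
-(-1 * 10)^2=-100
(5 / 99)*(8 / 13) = 40 / 1287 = 0.03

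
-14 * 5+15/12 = -68.75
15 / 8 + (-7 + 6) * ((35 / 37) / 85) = 9379 / 5032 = 1.86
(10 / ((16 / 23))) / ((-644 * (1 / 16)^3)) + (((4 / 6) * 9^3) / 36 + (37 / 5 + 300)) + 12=16903 / 70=241.47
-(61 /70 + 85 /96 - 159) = 528337 /3360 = 157.24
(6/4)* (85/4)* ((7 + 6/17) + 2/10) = 963/4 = 240.75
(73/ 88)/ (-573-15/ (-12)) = -73/ 50314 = -0.00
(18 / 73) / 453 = 6 / 11023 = 0.00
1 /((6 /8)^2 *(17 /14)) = 224 /153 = 1.46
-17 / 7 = -2.43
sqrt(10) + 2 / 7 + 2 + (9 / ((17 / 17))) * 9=86.45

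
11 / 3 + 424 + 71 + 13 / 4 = 6023 / 12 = 501.92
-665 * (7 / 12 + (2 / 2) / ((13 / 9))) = -132335 / 156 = -848.30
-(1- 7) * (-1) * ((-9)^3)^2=-3188646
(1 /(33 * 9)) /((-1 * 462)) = -1 /137214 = -0.00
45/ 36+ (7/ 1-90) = -327/ 4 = -81.75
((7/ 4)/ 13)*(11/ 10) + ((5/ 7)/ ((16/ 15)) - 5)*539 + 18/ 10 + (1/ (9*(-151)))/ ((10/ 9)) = -366235353/ 157040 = -2332.12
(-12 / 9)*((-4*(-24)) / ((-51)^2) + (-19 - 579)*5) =10369192 / 2601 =3986.62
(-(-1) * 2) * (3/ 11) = 6/ 11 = 0.55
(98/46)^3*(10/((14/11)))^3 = 57066625/12167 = 4690.28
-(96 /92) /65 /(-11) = 24 /16445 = 0.00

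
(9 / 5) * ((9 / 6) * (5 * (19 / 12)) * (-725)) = -123975 / 8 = -15496.88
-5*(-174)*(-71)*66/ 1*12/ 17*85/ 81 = -3019866.67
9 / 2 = 4.50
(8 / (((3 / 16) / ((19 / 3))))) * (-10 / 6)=-12160 / 27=-450.37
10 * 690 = 6900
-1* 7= -7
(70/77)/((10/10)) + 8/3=118/33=3.58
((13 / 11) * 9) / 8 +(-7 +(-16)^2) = 22029 / 88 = 250.33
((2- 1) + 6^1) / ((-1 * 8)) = -7 / 8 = -0.88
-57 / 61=-0.93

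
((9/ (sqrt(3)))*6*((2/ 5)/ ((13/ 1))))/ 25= 36*sqrt(3)/ 1625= 0.04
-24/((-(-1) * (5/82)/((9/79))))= -17712/395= -44.84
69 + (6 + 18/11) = 843/11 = 76.64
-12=-12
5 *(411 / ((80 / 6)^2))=3699 / 320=11.56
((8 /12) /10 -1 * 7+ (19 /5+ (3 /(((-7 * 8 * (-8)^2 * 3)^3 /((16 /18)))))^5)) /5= -344724204044293569771106325363641779567078917486852211474437 /550091814964298249634744136218577307819806783223700337459200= -0.63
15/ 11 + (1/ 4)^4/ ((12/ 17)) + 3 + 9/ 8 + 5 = 354619/ 33792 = 10.49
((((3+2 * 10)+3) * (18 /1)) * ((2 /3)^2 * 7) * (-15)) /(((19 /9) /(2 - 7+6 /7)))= 42858.95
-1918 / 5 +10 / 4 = -3811 / 10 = -381.10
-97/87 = -1.11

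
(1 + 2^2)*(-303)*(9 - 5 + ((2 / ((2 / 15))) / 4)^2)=-27364.69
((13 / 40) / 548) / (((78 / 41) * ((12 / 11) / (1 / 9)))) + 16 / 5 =3.20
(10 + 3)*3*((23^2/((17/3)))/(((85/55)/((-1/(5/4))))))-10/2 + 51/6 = -5436469/2890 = -1881.13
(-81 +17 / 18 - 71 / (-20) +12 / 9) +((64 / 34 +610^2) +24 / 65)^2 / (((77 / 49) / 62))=2641443843938343685451 / 483525900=5462879742198.60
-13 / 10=-1.30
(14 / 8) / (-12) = -7 / 48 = -0.15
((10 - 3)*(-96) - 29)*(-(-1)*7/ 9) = -4907/ 9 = -545.22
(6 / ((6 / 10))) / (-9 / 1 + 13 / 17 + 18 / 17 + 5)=-170 / 37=-4.59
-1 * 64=-64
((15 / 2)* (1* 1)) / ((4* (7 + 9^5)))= 15 / 472448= 0.00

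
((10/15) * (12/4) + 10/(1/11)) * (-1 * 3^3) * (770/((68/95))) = -55301400/17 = -3253023.53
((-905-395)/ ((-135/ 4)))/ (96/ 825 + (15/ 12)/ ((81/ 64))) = 34.89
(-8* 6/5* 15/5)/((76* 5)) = -36/475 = -0.08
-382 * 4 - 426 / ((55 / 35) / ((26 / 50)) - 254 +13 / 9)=-155962705 / 102184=-1526.29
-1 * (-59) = 59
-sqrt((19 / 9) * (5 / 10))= -sqrt(38) / 6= -1.03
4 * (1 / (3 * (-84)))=-1 / 63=-0.02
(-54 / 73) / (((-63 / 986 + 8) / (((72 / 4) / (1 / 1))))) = -958392 / 571225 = -1.68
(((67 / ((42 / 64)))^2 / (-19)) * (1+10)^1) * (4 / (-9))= 202256384 / 75411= 2682.05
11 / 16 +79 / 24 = 191 / 48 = 3.98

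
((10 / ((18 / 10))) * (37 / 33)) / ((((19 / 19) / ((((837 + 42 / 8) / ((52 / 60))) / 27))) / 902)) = 212948875 / 1053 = 202230.65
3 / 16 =0.19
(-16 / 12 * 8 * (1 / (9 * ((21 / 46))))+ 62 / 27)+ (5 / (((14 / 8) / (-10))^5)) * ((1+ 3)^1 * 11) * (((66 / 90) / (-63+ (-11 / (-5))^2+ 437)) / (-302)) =8.29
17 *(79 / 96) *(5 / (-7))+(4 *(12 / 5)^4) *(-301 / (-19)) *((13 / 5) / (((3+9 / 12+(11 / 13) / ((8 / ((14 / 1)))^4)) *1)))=457.77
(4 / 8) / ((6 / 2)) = 1 / 6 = 0.17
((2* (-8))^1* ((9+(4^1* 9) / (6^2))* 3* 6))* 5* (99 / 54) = -26400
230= 230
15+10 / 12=95 / 6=15.83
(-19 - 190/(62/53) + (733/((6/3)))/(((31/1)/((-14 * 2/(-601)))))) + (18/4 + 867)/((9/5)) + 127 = 1551655/3606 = 430.30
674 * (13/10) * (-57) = -249717/5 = -49943.40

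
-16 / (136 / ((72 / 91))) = -144 / 1547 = -0.09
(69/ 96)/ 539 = 23/ 17248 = 0.00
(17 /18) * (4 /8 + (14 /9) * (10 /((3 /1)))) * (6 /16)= 5219 /2592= 2.01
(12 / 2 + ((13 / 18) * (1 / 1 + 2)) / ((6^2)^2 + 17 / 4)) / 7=93644 / 109221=0.86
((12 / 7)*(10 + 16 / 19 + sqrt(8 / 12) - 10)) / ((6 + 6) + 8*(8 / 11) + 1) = 44*sqrt(6) / 1449 + 704 / 9177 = 0.15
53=53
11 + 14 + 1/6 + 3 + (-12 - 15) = 7/6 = 1.17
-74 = -74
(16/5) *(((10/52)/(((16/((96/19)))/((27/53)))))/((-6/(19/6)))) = -36/689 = -0.05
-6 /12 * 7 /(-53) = 7 /106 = 0.07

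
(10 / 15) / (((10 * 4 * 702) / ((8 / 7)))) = 1 / 36855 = 0.00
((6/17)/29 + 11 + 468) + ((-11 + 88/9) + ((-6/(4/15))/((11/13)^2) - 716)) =-269.64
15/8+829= 6647/8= 830.88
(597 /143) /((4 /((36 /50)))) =5373 /7150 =0.75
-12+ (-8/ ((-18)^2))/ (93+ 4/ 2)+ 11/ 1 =-7697/ 7695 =-1.00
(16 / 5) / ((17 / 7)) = 112 / 85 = 1.32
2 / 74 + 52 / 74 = 27 / 37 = 0.73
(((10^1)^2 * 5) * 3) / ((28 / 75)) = 28125 / 7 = 4017.86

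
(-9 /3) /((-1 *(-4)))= -3 /4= -0.75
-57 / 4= -14.25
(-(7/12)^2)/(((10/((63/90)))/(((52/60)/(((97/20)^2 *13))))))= -343/5080860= -0.00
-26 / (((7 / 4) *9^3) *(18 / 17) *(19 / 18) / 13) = -22984 / 96957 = -0.24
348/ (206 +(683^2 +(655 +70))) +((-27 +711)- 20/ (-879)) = 70259846353/ 102715545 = 684.02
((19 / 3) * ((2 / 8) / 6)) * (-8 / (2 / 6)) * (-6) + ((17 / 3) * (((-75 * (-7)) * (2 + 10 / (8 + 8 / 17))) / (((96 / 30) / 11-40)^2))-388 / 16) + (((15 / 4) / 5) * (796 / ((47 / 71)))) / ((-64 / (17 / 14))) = 6087072391 / 2305884672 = 2.64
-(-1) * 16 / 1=16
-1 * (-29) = 29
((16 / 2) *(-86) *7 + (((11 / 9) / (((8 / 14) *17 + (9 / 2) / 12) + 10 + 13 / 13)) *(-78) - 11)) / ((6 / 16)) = -136944616 / 10629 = -12884.05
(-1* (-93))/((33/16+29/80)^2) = 148800/9409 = 15.81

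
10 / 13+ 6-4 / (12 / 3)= 75 / 13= 5.77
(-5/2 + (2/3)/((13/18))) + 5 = 89/26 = 3.42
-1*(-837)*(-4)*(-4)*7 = 93744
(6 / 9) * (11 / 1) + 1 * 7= 43 / 3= 14.33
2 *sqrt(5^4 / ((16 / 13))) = 25 *sqrt(13) / 2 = 45.07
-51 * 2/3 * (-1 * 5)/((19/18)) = 3060/19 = 161.05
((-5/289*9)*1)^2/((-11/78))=-157950/918731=-0.17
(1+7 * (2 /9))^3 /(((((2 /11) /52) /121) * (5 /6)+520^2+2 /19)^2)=21040376562418928 /92174595663341894385454209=0.00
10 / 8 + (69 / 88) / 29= 3259 / 2552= 1.28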